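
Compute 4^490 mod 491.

1

4^1 ≡ 4 (mod 491)
4^2 ≡ 4^2 = 16 ≡ 16 (mod 491)
4^4 ≡ 16^2 = 256 ≡ 256 (mod 491)
4^8 ≡ 256^2 = 65536 ≡ 233 (mod 491)
4^16 ≡ 233^2 = 54289 ≡ 279 (mod 491)
4^32 ≡ 279^2 = 77841 ≡ 263 (mod 491)
4^64 ≡ 263^2 = 69169 ≡ 429 (mod 491)
4^128 ≡ 429^2 = 184041 ≡ 407 (mod 491)
4^256 ≡ 407^2 = 165649 ≡ 182 (mod 491)
490 = 256 + 128 + 64 + 32 + 8 + 2 in binary powers of 2.
So 4^490 ≡ 182 · 407 · 429 · 263 · 233 · 16 ≡ 1 (mod 491).
Since the result is 1, base 4 gives no evidence that 491 is composite.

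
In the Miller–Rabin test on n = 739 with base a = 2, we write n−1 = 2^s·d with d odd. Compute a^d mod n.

739 − 1 = 738 = 2^1 · 369, so d = 369.
2^1 ≡ 2 (mod 739)
2^2 ≡ 2^2 = 4 ≡ 4 (mod 739)
2^4 ≡ 4^2 = 16 ≡ 16 (mod 739)
2^8 ≡ 16^2 = 256 ≡ 256 (mod 739)
2^16 ≡ 256^2 = 65536 ≡ 504 (mod 739)
2^32 ≡ 504^2 = 254016 ≡ 539 (mod 739)
2^64 ≡ 539^2 = 290521 ≡ 94 (mod 739)
2^128 ≡ 94^2 = 8836 ≡ 707 (mod 739)
2^256 ≡ 707^2 = 499849 ≡ 285 (mod 739)
369 = 256 + 64 + 32 + 16 + 1 in binary powers of 2.
So 2^369 ≡ 285 · 94 · 539 · 504 · 2 ≡ 738 (mod 739).
Since 2^d ≡ 738 (mod 739), base 2 does not prove 739 composite.

738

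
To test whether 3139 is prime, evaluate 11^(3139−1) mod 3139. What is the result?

1755

11^1 ≡ 11 (mod 3139)
11^2 ≡ 11^2 = 121 ≡ 121 (mod 3139)
11^4 ≡ 121^2 = 14641 ≡ 2085 (mod 3139)
11^8 ≡ 2085^2 = 4347225 ≡ 2849 (mod 3139)
11^16 ≡ 2849^2 = 8116801 ≡ 2486 (mod 3139)
11^32 ≡ 2486^2 = 6180196 ≡ 2644 (mod 3139)
11^64 ≡ 2644^2 = 6990736 ≡ 183 (mod 3139)
11^128 ≡ 183^2 = 33489 ≡ 2099 (mod 3139)
11^256 ≡ 2099^2 = 4405801 ≡ 1784 (mod 3139)
11^512 ≡ 1784^2 = 3182656 ≡ 2849 (mod 3139)
11^1024 ≡ 2849^2 = 8116801 ≡ 2486 (mod 3139)
11^2048 ≡ 2486^2 = 6180196 ≡ 2644 (mod 3139)
3138 = 2048 + 1024 + 64 + 2 in binary powers of 2.
So 11^3138 ≡ 2644 · 2486 · 183 · 121 ≡ 1755 (mod 3139).
Since 1755 ≠ 1, base 11 is a Fermat witness: 3139 is composite.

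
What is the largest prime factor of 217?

217 = 7 · 31
31 is prime.
So 217 = 7 · 31; the largest prime factor is 31.

31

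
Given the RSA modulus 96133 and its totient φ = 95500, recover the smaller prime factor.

251

φ(n) = (p−1)(q−1) = n − (p+q) + 1, so p + q = 96133 − 95500 + 1 = 634.
p and q are the roots of t² − 634t + 96133 = 0.
Discriminant: 634² − 4·96133 = 401956 − 384532 = 17424; √17424 = 132.
q = (634 − 132)/2 = 251, p = (634 + 132)/2 = 383.
Check: 251 · 383 = 96133.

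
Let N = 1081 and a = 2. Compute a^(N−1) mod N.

2^1 ≡ 2 (mod 1081)
2^2 ≡ 2^2 = 4 ≡ 4 (mod 1081)
2^4 ≡ 4^2 = 16 ≡ 16 (mod 1081)
2^8 ≡ 16^2 = 256 ≡ 256 (mod 1081)
2^16 ≡ 256^2 = 65536 ≡ 676 (mod 1081)
2^32 ≡ 676^2 = 456976 ≡ 794 (mod 1081)
2^64 ≡ 794^2 = 630436 ≡ 213 (mod 1081)
2^128 ≡ 213^2 = 45369 ≡ 1048 (mod 1081)
2^256 ≡ 1048^2 = 1098304 ≡ 8 (mod 1081)
2^512 ≡ 8^2 = 64 ≡ 64 (mod 1081)
2^1024 ≡ 64^2 = 4096 ≡ 853 (mod 1081)
1080 = 1024 + 32 + 16 + 8 in binary powers of 2.
So 2^1080 ≡ 853 · 794 · 676 · 256 ≡ 165 (mod 1081).
Since 165 ≠ 1, base 2 is a Fermat witness: 1081 is composite.

165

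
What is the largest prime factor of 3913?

3913 = 7 · 559
559 = 13 · 43
43 is prime.
So 3913 = 7 · 13 · 43; the largest prime factor is 43.

43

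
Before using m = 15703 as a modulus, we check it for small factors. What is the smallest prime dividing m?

41

15703 is odd.
Digit sum 16, not divisible by 3.
Ends in 3: not divisible by 5.
7: 15703 = 7·2243 + 2
11: 15703 = 11·1427 + 6
13: 15703 = 13·1207 + 12
17: 15703 = 17·923 + 12
19: 15703 = 19·826 + 9
23: 15703 = 23·682 + 17
29: 15703 = 29·541 + 14
31: 15703 = 31·506 + 17
37: 15703 = 37·424 + 15
41: 15703 = 41·383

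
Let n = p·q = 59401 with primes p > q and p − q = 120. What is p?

Since p = q + 120, we have 59401 = q(q + 120), so q² + 120q − 59401 = 0.
Discriminant: 120² + 4·59401 = 14400 + 237604 = 252004; √252004 = 502.
q = (−120 + 502)/2 = 191, and p = q + 120 = 311.
Check: 191 · 311 = 59401.

311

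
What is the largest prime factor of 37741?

37741 = 11 · 3431
3431 = 47 · 73
73 is prime.
So 37741 = 11 · 47 · 73; the largest prime factor is 73.

73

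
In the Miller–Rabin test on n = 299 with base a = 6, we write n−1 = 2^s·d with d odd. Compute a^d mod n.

288

299 − 1 = 298 = 2^1 · 149, so d = 149.
6^1 ≡ 6 (mod 299)
6^2 ≡ 6^2 = 36 ≡ 36 (mod 299)
6^4 ≡ 36^2 = 1296 ≡ 100 (mod 299)
6^8 ≡ 100^2 = 10000 ≡ 133 (mod 299)
6^16 ≡ 133^2 = 17689 ≡ 48 (mod 299)
6^32 ≡ 48^2 = 2304 ≡ 211 (mod 299)
6^64 ≡ 211^2 = 44521 ≡ 269 (mod 299)
6^128 ≡ 269^2 = 72361 ≡ 3 (mod 299)
149 = 128 + 16 + 4 + 1 in binary powers of 2.
So 6^149 ≡ 3 · 48 · 100 · 6 ≡ 288 (mod 299).
Squaring chain: 288; never reaches −1, so base 6 is a Miller–Rabin witness that 299 is composite.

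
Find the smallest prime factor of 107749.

107749 is odd.
Digit sum 28, not divisible by 3.
Ends in 9: not divisible by 5.
7: 107749 = 7·15392 + 5
11: 107749 = 11·9795 + 4
13: 107749 = 13·8288 + 5
17: 107749 = 17·6338 + 3
19: 107749 = 19·5671

19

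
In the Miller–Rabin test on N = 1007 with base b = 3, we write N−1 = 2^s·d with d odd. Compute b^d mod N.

298

1007 − 1 = 1006 = 2^1 · 503, so d = 503.
3^1 ≡ 3 (mod 1007)
3^2 ≡ 3^2 = 9 ≡ 9 (mod 1007)
3^4 ≡ 9^2 = 81 ≡ 81 (mod 1007)
3^8 ≡ 81^2 = 6561 ≡ 519 (mod 1007)
3^16 ≡ 519^2 = 269361 ≡ 492 (mod 1007)
3^32 ≡ 492^2 = 242064 ≡ 384 (mod 1007)
3^64 ≡ 384^2 = 147456 ≡ 434 (mod 1007)
3^128 ≡ 434^2 = 188356 ≡ 47 (mod 1007)
3^256 ≡ 47^2 = 2209 ≡ 195 (mod 1007)
503 = 256 + 128 + 64 + 32 + 16 + 4 + 2 + 1 in binary powers of 2.
So 3^503 ≡ 195 · 47 · 434 · 384 · 492 · 81 · 9 · 3 ≡ 298 (mod 1007).
Squaring chain: 298; never reaches −1, so base 3 is a Miller–Rabin witness that 1007 is composite.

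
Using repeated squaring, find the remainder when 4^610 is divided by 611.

4^1 ≡ 4 (mod 611)
4^2 ≡ 4^2 = 16 ≡ 16 (mod 611)
4^4 ≡ 16^2 = 256 ≡ 256 (mod 611)
4^8 ≡ 256^2 = 65536 ≡ 159 (mod 611)
4^16 ≡ 159^2 = 25281 ≡ 230 (mod 611)
4^32 ≡ 230^2 = 52900 ≡ 354 (mod 611)
4^64 ≡ 354^2 = 125316 ≡ 61 (mod 611)
4^128 ≡ 61^2 = 3721 ≡ 55 (mod 611)
4^256 ≡ 55^2 = 3025 ≡ 581 (mod 611)
4^512 ≡ 581^2 = 337561 ≡ 289 (mod 611)
610 = 512 + 64 + 32 + 2 in binary powers of 2.
So 4^610 ≡ 289 · 61 · 354 · 16 ≡ 425 (mod 611).
Since 425 ≠ 1, base 4 is a Fermat witness: 611 is composite.

425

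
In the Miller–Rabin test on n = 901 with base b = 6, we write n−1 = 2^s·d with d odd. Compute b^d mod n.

901 − 1 = 900 = 2^2 · 225, so d = 225.
6^1 ≡ 6 (mod 901)
6^2 ≡ 6^2 = 36 ≡ 36 (mod 901)
6^4 ≡ 36^2 = 1296 ≡ 395 (mod 901)
6^8 ≡ 395^2 = 156025 ≡ 152 (mod 901)
6^16 ≡ 152^2 = 23104 ≡ 579 (mod 901)
6^32 ≡ 579^2 = 335241 ≡ 69 (mod 901)
6^64 ≡ 69^2 = 4761 ≡ 256 (mod 901)
6^128 ≡ 256^2 = 65536 ≡ 664 (mod 901)
225 = 128 + 64 + 32 + 1 in binary powers of 2.
So 6^225 ≡ 664 · 256 · 69 · 6 ≡ 771 (mod 901).
Squaring chain: 771 → 682; never reaches −1, so base 6 is a Miller–Rabin witness that 901 is composite.

771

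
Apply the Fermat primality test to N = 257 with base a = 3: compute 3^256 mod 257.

3^1 ≡ 3 (mod 257)
3^2 ≡ 3^2 = 9 ≡ 9 (mod 257)
3^4 ≡ 9^2 = 81 ≡ 81 (mod 257)
3^8 ≡ 81^2 = 6561 ≡ 136 (mod 257)
3^16 ≡ 136^2 = 18496 ≡ 249 (mod 257)
3^32 ≡ 249^2 = 62001 ≡ 64 (mod 257)
3^64 ≡ 64^2 = 4096 ≡ 241 (mod 257)
3^128 ≡ 241^2 = 58081 ≡ 256 (mod 257)
3^256 ≡ 256^2 = 65536 ≡ 1 (mod 257)
256 = 256 in binary powers of 2.
So 3^256 ≡ 1 ≡ 1 (mod 257).
Since the result is 1, base 3 gives no evidence that 257 is composite.

1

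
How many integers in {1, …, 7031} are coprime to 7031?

6864

Factor: 7031 = 79 · 89.
φ(7031) = (79−1) · (89−1) = 78 · 88 = 6864.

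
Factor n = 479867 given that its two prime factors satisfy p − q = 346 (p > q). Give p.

Since p = q + 346, we have 479867 = q(q + 346), so q² + 346q − 479867 = 0.
Discriminant: 346² + 4·479867 = 119716 + 1919468 = 2039184; √2039184 = 1428.
q = (−346 + 1428)/2 = 541, and p = q + 346 = 887.
Check: 541 · 887 = 479867.

887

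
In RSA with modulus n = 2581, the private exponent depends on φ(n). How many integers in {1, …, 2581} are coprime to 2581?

2464

Factor: 2581 = 29 · 89.
φ(2581) = (29−1) · (89−1) = 28 · 88 = 2464.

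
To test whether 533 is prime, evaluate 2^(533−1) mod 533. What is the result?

406

2^1 ≡ 2 (mod 533)
2^2 ≡ 2^2 = 4 ≡ 4 (mod 533)
2^4 ≡ 4^2 = 16 ≡ 16 (mod 533)
2^8 ≡ 16^2 = 256 ≡ 256 (mod 533)
2^16 ≡ 256^2 = 65536 ≡ 510 (mod 533)
2^32 ≡ 510^2 = 260100 ≡ 529 (mod 533)
2^64 ≡ 529^2 = 279841 ≡ 16 (mod 533)
2^128 ≡ 16^2 = 256 ≡ 256 (mod 533)
2^256 ≡ 256^2 = 65536 ≡ 510 (mod 533)
2^512 ≡ 510^2 = 260100 ≡ 529 (mod 533)
532 = 512 + 16 + 4 in binary powers of 2.
So 2^532 ≡ 529 · 510 · 16 ≡ 406 (mod 533).
Since 406 ≠ 1, base 2 is a Fermat witness: 533 is composite.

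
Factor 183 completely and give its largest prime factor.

183 = 3 · 61
61 is prime.
So 183 = 3 · 61; the largest prime factor is 61.

61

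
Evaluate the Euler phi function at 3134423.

3092912

Factor: 3134423 = 137^2 · 167.
φ(3134423) = 137^1·(137−1) · (167−1) = 18632 · 166 = 3092912.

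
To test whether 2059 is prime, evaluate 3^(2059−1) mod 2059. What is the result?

289

3^1 ≡ 3 (mod 2059)
3^2 ≡ 3^2 = 9 ≡ 9 (mod 2059)
3^4 ≡ 9^2 = 81 ≡ 81 (mod 2059)
3^8 ≡ 81^2 = 6561 ≡ 384 (mod 2059)
3^16 ≡ 384^2 = 147456 ≡ 1267 (mod 2059)
3^32 ≡ 1267^2 = 1605289 ≡ 1328 (mod 2059)
3^64 ≡ 1328^2 = 1763584 ≡ 1080 (mod 2059)
3^128 ≡ 1080^2 = 1166400 ≡ 1006 (mod 2059)
3^256 ≡ 1006^2 = 1012036 ≡ 1067 (mod 2059)
3^512 ≡ 1067^2 = 1138489 ≡ 1921 (mod 2059)
3^1024 ≡ 1921^2 = 3690241 ≡ 513 (mod 2059)
3^2048 ≡ 513^2 = 263169 ≡ 1676 (mod 2059)
2058 = 2048 + 8 + 2 in binary powers of 2.
So 3^2058 ≡ 1676 · 384 · 9 ≡ 289 (mod 2059).
Since 289 ≠ 1, base 3 is a Fermat witness: 2059 is composite.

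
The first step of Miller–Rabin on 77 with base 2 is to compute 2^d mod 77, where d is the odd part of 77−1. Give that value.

72

77 − 1 = 76 = 2^2 · 19, so d = 19.
2^1 ≡ 2 (mod 77)
2^2 ≡ 2^2 = 4 ≡ 4 (mod 77)
2^4 ≡ 4^2 = 16 ≡ 16 (mod 77)
2^8 ≡ 16^2 = 256 ≡ 25 (mod 77)
2^16 ≡ 25^2 = 625 ≡ 9 (mod 77)
19 = 16 + 2 + 1 in binary powers of 2.
So 2^19 ≡ 9 · 4 · 2 ≡ 72 (mod 77).
Squaring chain: 72 → 25; never reaches −1, so base 2 is a Miller–Rabin witness that 77 is composite.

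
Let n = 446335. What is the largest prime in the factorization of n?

446335 = 5 · 89267
89267 = 17 · 5251
5251 = 59 · 89
89 is prime.
So 446335 = 5 · 17 · 59 · 89; the largest prime factor is 89.

89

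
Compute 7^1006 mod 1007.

577

7^1 ≡ 7 (mod 1007)
7^2 ≡ 7^2 = 49 ≡ 49 (mod 1007)
7^4 ≡ 49^2 = 2401 ≡ 387 (mod 1007)
7^8 ≡ 387^2 = 149769 ≡ 733 (mod 1007)
7^16 ≡ 733^2 = 537289 ≡ 558 (mod 1007)
7^32 ≡ 558^2 = 311364 ≡ 201 (mod 1007)
7^64 ≡ 201^2 = 40401 ≡ 121 (mod 1007)
7^128 ≡ 121^2 = 14641 ≡ 543 (mod 1007)
7^256 ≡ 543^2 = 294849 ≡ 805 (mod 1007)
7^512 ≡ 805^2 = 648025 ≡ 524 (mod 1007)
1006 = 512 + 256 + 128 + 64 + 32 + 8 + 4 + 2 in binary powers of 2.
So 7^1006 ≡ 524 · 805 · 543 · 121 · 201 · 733 · 387 · 49 ≡ 577 (mod 1007).
Since 577 ≠ 1, base 7 is a Fermat witness: 1007 is composite.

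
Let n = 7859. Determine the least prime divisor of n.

7859 is odd.
Digit sum 29, not divisible by 3.
Ends in 9: not divisible by 5.
7: 7859 = 7·1122 + 5
11: 7859 = 11·714 + 5
13: 7859 = 13·604 + 7
17: 7859 = 17·462 + 5
19: 7859 = 19·413 + 12
23: 7859 = 23·341 + 16
29: 7859 = 29·271

29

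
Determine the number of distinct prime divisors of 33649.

4

33649 = 7 · 4807
4807 = 11 · 437
437 = 19 · 23
33649 = 7 · 11 · 19 · 23, which has 4 distinct prime factors.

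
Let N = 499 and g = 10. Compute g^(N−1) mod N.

10^1 ≡ 10 (mod 499)
10^2 ≡ 10^2 = 100 ≡ 100 (mod 499)
10^4 ≡ 100^2 = 10000 ≡ 20 (mod 499)
10^8 ≡ 20^2 = 400 ≡ 400 (mod 499)
10^16 ≡ 400^2 = 160000 ≡ 320 (mod 499)
10^32 ≡ 320^2 = 102400 ≡ 105 (mod 499)
10^64 ≡ 105^2 = 11025 ≡ 47 (mod 499)
10^128 ≡ 47^2 = 2209 ≡ 213 (mod 499)
10^256 ≡ 213^2 = 45369 ≡ 459 (mod 499)
498 = 256 + 128 + 64 + 32 + 16 + 2 in binary powers of 2.
So 10^498 ≡ 459 · 213 · 47 · 105 · 320 · 100 ≡ 1 (mod 499).
Since the result is 1, base 10 gives no evidence that 499 is composite.

1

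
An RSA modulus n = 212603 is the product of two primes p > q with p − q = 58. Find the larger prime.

Since p = q + 58, we have 212603 = q(q + 58), so q² + 58q − 212603 = 0.
Discriminant: 58² + 4·212603 = 3364 + 850412 = 853776; √853776 = 924.
q = (−58 + 924)/2 = 433, and p = q + 58 = 491.
Check: 433 · 491 = 212603.

491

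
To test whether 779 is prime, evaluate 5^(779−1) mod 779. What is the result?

720

5^1 ≡ 5 (mod 779)
5^2 ≡ 5^2 = 25 ≡ 25 (mod 779)
5^4 ≡ 25^2 = 625 ≡ 625 (mod 779)
5^8 ≡ 625^2 = 390625 ≡ 346 (mod 779)
5^16 ≡ 346^2 = 119716 ≡ 529 (mod 779)
5^32 ≡ 529^2 = 279841 ≡ 180 (mod 779)
5^64 ≡ 180^2 = 32400 ≡ 461 (mod 779)
5^128 ≡ 461^2 = 212521 ≡ 633 (mod 779)
5^256 ≡ 633^2 = 400689 ≡ 283 (mod 779)
5^512 ≡ 283^2 = 80089 ≡ 631 (mod 779)
778 = 512 + 256 + 8 + 2 in binary powers of 2.
So 5^778 ≡ 631 · 283 · 346 · 25 ≡ 720 (mod 779).
Since 720 ≠ 1, base 5 is a Fermat witness: 779 is composite.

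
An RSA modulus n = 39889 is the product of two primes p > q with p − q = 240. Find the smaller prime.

Since p = q + 240, we have 39889 = q(q + 240), so q² + 240q − 39889 = 0.
Discriminant: 240² + 4·39889 = 57600 + 159556 = 217156; √217156 = 466.
q = (−240 + 466)/2 = 113, and p = q + 240 = 353.
Check: 113 · 353 = 39889.

113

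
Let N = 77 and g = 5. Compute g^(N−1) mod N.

16

5^1 ≡ 5 (mod 77)
5^2 ≡ 5^2 = 25 ≡ 25 (mod 77)
5^4 ≡ 25^2 = 625 ≡ 9 (mod 77)
5^8 ≡ 9^2 = 81 ≡ 4 (mod 77)
5^16 ≡ 4^2 = 16 ≡ 16 (mod 77)
5^32 ≡ 16^2 = 256 ≡ 25 (mod 77)
5^64 ≡ 25^2 = 625 ≡ 9 (mod 77)
76 = 64 + 8 + 4 in binary powers of 2.
So 5^76 ≡ 9 · 4 · 9 ≡ 16 (mod 77).
Since 16 ≠ 1, base 5 is a Fermat witness: 77 is composite.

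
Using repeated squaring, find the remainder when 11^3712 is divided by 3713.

11^1 ≡ 11 (mod 3713)
11^2 ≡ 11^2 = 121 ≡ 121 (mod 3713)
11^4 ≡ 121^2 = 14641 ≡ 3502 (mod 3713)
11^8 ≡ 3502^2 = 12264004 ≡ 3678 (mod 3713)
11^16 ≡ 3678^2 = 13527684 ≡ 1225 (mod 3713)
11^32 ≡ 1225^2 = 1500625 ≡ 573 (mod 3713)
11^64 ≡ 573^2 = 328329 ≡ 1585 (mod 3713)
11^128 ≡ 1585^2 = 2512225 ≡ 2237 (mod 3713)
11^256 ≡ 2237^2 = 5004169 ≡ 2758 (mod 3713)
11^512 ≡ 2758^2 = 7606564 ≡ 2340 (mod 3713)
11^1024 ≡ 2340^2 = 5475600 ≡ 2638 (mod 3713)
11^2048 ≡ 2638^2 = 6959044 ≡ 882 (mod 3713)
3712 = 2048 + 1024 + 512 + 128 in binary powers of 2.
So 11^3712 ≡ 882 · 2638 · 2340 · 2237 ≡ 2453 (mod 3713).
Since 2453 ≠ 1, base 11 is a Fermat witness: 3713 is composite.

2453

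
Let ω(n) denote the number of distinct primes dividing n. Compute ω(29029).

29029 = 7 · 4147
4147 = 11 · 377
377 = 13 · 29
29029 = 7 · 11 · 13 · 29, which has 4 distinct prime factors.

4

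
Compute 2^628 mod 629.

305

2^1 ≡ 2 (mod 629)
2^2 ≡ 2^2 = 4 ≡ 4 (mod 629)
2^4 ≡ 4^2 = 16 ≡ 16 (mod 629)
2^8 ≡ 16^2 = 256 ≡ 256 (mod 629)
2^16 ≡ 256^2 = 65536 ≡ 120 (mod 629)
2^32 ≡ 120^2 = 14400 ≡ 562 (mod 629)
2^64 ≡ 562^2 = 315844 ≡ 86 (mod 629)
2^128 ≡ 86^2 = 7396 ≡ 477 (mod 629)
2^256 ≡ 477^2 = 227529 ≡ 460 (mod 629)
2^512 ≡ 460^2 = 211600 ≡ 256 (mod 629)
628 = 512 + 64 + 32 + 16 + 4 in binary powers of 2.
So 2^628 ≡ 256 · 86 · 562 · 120 · 16 ≡ 305 (mod 629).
Since 305 ≠ 1, base 2 is a Fermat witness: 629 is composite.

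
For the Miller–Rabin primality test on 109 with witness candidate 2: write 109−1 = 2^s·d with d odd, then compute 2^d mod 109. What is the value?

33

109 − 1 = 108 = 2^2 · 27, so d = 27.
2^1 ≡ 2 (mod 109)
2^2 ≡ 2^2 = 4 ≡ 4 (mod 109)
2^4 ≡ 4^2 = 16 ≡ 16 (mod 109)
2^8 ≡ 16^2 = 256 ≡ 38 (mod 109)
2^16 ≡ 38^2 = 1444 ≡ 27 (mod 109)
27 = 16 + 8 + 2 + 1 in binary powers of 2.
So 2^27 ≡ 27 · 38 · 4 · 2 ≡ 33 (mod 109).
Squaring chain: 33 → 108; reaches −1, so base 2 does not prove 109 composite.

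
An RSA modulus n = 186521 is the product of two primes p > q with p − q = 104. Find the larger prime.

Since p = q + 104, we have 186521 = q(q + 104), so q² + 104q − 186521 = 0.
Discriminant: 104² + 4·186521 = 10816 + 746084 = 756900; √756900 = 870.
q = (−104 + 870)/2 = 383, and p = q + 104 = 487.
Check: 383 · 487 = 186521.

487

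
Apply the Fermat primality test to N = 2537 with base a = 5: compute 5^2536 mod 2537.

1975

5^1 ≡ 5 (mod 2537)
5^2 ≡ 5^2 = 25 ≡ 25 (mod 2537)
5^4 ≡ 25^2 = 625 ≡ 625 (mod 2537)
5^8 ≡ 625^2 = 390625 ≡ 2464 (mod 2537)
5^16 ≡ 2464^2 = 6071296 ≡ 255 (mod 2537)
5^32 ≡ 255^2 = 65025 ≡ 1600 (mod 2537)
5^64 ≡ 1600^2 = 2560000 ≡ 167 (mod 2537)
5^128 ≡ 167^2 = 27889 ≡ 2519 (mod 2537)
5^256 ≡ 2519^2 = 6345361 ≡ 324 (mod 2537)
5^512 ≡ 324^2 = 104976 ≡ 959 (mod 2537)
5^1024 ≡ 959^2 = 919681 ≡ 1287 (mod 2537)
5^2048 ≡ 1287^2 = 1656369 ≡ 2245 (mod 2537)
2536 = 2048 + 256 + 128 + 64 + 32 + 8 in binary powers of 2.
So 5^2536 ≡ 2245 · 324 · 2519 · 167 · 1600 · 2464 ≡ 1975 (mod 2537).
Since 1975 ≠ 1, base 5 is a Fermat witness: 2537 is composite.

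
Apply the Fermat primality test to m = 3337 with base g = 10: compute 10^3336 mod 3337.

10^1 ≡ 10 (mod 3337)
10^2 ≡ 10^2 = 100 ≡ 100 (mod 3337)
10^4 ≡ 100^2 = 10000 ≡ 3326 (mod 3337)
10^8 ≡ 3326^2 = 11062276 ≡ 121 (mod 3337)
10^16 ≡ 121^2 = 14641 ≡ 1293 (mod 3337)
10^32 ≡ 1293^2 = 1671849 ≡ 12 (mod 3337)
10^64 ≡ 12^2 = 144 ≡ 144 (mod 3337)
10^128 ≡ 144^2 = 20736 ≡ 714 (mod 3337)
10^256 ≡ 714^2 = 509796 ≡ 2572 (mod 3337)
10^512 ≡ 2572^2 = 6615184 ≡ 1250 (mod 3337)
10^1024 ≡ 1250^2 = 1562500 ≡ 784 (mod 3337)
10^2048 ≡ 784^2 = 614656 ≡ 648 (mod 3337)
3336 = 2048 + 1024 + 256 + 8 in binary powers of 2.
So 10^3336 ≡ 648 · 784 · 2572 · 121 ≡ 2998 (mod 3337).
Since 2998 ≠ 1, base 10 is a Fermat witness: 3337 is composite.

2998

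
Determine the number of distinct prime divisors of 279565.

5

279565 = 5 · 55913
55913 = 11 · 5083
5083 = 13 · 391
391 = 17 · 23
279565 = 5 · 11 · 13 · 17 · 23, which has 5 distinct prime factors.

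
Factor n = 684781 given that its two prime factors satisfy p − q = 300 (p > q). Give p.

Since p = q + 300, we have 684781 = q(q + 300), so q² + 300q − 684781 = 0.
Discriminant: 300² + 4·684781 = 90000 + 2739124 = 2829124; √2829124 = 1682.
q = (−300 + 1682)/2 = 691, and p = q + 300 = 991.
Check: 691 · 991 = 684781.

991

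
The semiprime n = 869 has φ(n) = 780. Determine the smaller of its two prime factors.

11

φ(n) = (p−1)(q−1) = n − (p+q) + 1, so p + q = 869 − 780 + 1 = 90.
p and q are the roots of t² − 90t + 869 = 0.
Discriminant: 90² − 4·869 = 8100 − 3476 = 4624; √4624 = 68.
q = (90 − 68)/2 = 11, p = (90 + 68)/2 = 79.
Check: 11 · 79 = 869.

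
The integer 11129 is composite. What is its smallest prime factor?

31

11129 is odd.
Digit sum 14, not divisible by 3.
Ends in 9: not divisible by 5.
7: 11129 = 7·1589 + 6
11: 11129 = 11·1011 + 8
13: 11129 = 13·856 + 1
17: 11129 = 17·654 + 11
19: 11129 = 19·585 + 14
23: 11129 = 23·483 + 20
29: 11129 = 29·383 + 22
31: 11129 = 31·359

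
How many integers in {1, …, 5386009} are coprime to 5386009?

Factor: 5386009 = 163 · 173 · 191.
φ(5386009) = (163−1) · (173−1) · (191−1) = 162 · 172 · 190 = 5294160.

5294160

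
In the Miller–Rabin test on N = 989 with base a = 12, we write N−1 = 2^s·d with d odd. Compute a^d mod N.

363

989 − 1 = 988 = 2^2 · 247, so d = 247.
12^1 ≡ 12 (mod 989)
12^2 ≡ 12^2 = 144 ≡ 144 (mod 989)
12^4 ≡ 144^2 = 20736 ≡ 956 (mod 989)
12^8 ≡ 956^2 = 913936 ≡ 100 (mod 989)
12^16 ≡ 100^2 = 10000 ≡ 110 (mod 989)
12^32 ≡ 110^2 = 12100 ≡ 232 (mod 989)
12^64 ≡ 232^2 = 53824 ≡ 418 (mod 989)
12^128 ≡ 418^2 = 174724 ≡ 660 (mod 989)
247 = 128 + 64 + 32 + 16 + 4 + 2 + 1 in binary powers of 2.
So 12^247 ≡ 660 · 418 · 232 · 110 · 956 · 144 · 12 ≡ 363 (mod 989).
Squaring chain: 363 → 232; never reaches −1, so base 12 is a Miller–Rabin witness that 989 is composite.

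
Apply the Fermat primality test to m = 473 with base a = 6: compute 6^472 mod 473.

135

6^1 ≡ 6 (mod 473)
6^2 ≡ 6^2 = 36 ≡ 36 (mod 473)
6^4 ≡ 36^2 = 1296 ≡ 350 (mod 473)
6^8 ≡ 350^2 = 122500 ≡ 466 (mod 473)
6^16 ≡ 466^2 = 217156 ≡ 49 (mod 473)
6^32 ≡ 49^2 = 2401 ≡ 36 (mod 473)
6^64 ≡ 36^2 = 1296 ≡ 350 (mod 473)
6^128 ≡ 350^2 = 122500 ≡ 466 (mod 473)
6^256 ≡ 466^2 = 217156 ≡ 49 (mod 473)
472 = 256 + 128 + 64 + 16 + 8 in binary powers of 2.
So 6^472 ≡ 49 · 466 · 350 · 49 · 466 ≡ 135 (mod 473).
Since 135 ≠ 1, base 6 is a Fermat witness: 473 is composite.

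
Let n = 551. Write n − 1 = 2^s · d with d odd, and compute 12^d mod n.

551 − 1 = 550 = 2^1 · 275, so d = 275.
12^1 ≡ 12 (mod 551)
12^2 ≡ 12^2 = 144 ≡ 144 (mod 551)
12^4 ≡ 144^2 = 20736 ≡ 349 (mod 551)
12^8 ≡ 349^2 = 121801 ≡ 30 (mod 551)
12^16 ≡ 30^2 = 900 ≡ 349 (mod 551)
12^32 ≡ 349^2 = 121801 ≡ 30 (mod 551)
12^64 ≡ 30^2 = 900 ≡ 349 (mod 551)
12^128 ≡ 349^2 = 121801 ≡ 30 (mod 551)
12^256 ≡ 30^2 = 900 ≡ 349 (mod 551)
275 = 256 + 16 + 2 + 1 in binary powers of 2.
So 12^275 ≡ 349 · 349 · 144 · 12 ≡ 46 (mod 551).
Squaring chain: 46; never reaches −1, so base 12 is a Miller–Rabin witness that 551 is composite.

46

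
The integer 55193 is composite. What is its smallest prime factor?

55193 is odd.
Digit sum 23, not divisible by 3.
Ends in 3: not divisible by 5.
7: 55193 = 7·7884 + 5
11: 55193 = 11·5017 + 6
13: 55193 = 13·4245 + 8
17: 55193 = 17·3246 + 11
19: 55193 = 19·2904 + 17
23: 55193 = 23·2399 + 16
29: 55193 = 29·1903 + 6
31: 55193 = 31·1780 + 13
37: 55193 = 37·1491 + 26
41: 55193 = 41·1346 + 7
43: 55193 = 43·1283 + 24
47: 55193 = 47·1174 + 15
53: 55193 = 53·1041 + 20
59: 55193 = 59·935 + 28
61: 55193 = 61·904 + 49
67: 55193 = 67·823 + 52
71: 55193 = 71·777 + 26
73: 55193 = 73·756 + 5
79: 55193 = 79·698 + 51
83: 55193 = 83·664 + 81
89: 55193 = 89·620 + 13
97: 55193 = 97·569

97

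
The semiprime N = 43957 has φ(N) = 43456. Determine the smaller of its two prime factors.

113

φ(n) = (p−1)(q−1) = n − (p+q) + 1, so p + q = 43957 − 43456 + 1 = 502.
p and q are the roots of t² − 502t + 43957 = 0.
Discriminant: 502² − 4·43957 = 252004 − 175828 = 76176; √76176 = 276.
q = (502 − 276)/2 = 113, p = (502 + 276)/2 = 389.
Check: 113 · 389 = 43957.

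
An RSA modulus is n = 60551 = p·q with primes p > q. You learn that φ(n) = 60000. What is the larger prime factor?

φ(n) = (p−1)(q−1) = n − (p+q) + 1, so p + q = 60551 − 60000 + 1 = 552.
p and q are the roots of t² − 552t + 60551 = 0.
Discriminant: 552² − 4·60551 = 304704 − 242204 = 62500; √62500 = 250.
q = (552 − 250)/2 = 151, p = (552 + 250)/2 = 401.
Check: 151 · 401 = 60551.

401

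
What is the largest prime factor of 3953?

67

3953 = 59 · 67
67 is prime.
So 3953 = 59 · 67; the largest prime factor is 67.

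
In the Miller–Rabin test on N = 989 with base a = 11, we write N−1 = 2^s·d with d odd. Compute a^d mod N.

989 − 1 = 988 = 2^2 · 247, so d = 247.
11^1 ≡ 11 (mod 989)
11^2 ≡ 11^2 = 121 ≡ 121 (mod 989)
11^4 ≡ 121^2 = 14641 ≡ 795 (mod 989)
11^8 ≡ 795^2 = 632025 ≡ 54 (mod 989)
11^16 ≡ 54^2 = 2916 ≡ 938 (mod 989)
11^32 ≡ 938^2 = 879844 ≡ 623 (mod 989)
11^64 ≡ 623^2 = 388129 ≡ 441 (mod 989)
11^128 ≡ 441^2 = 194481 ≡ 637 (mod 989)
247 = 128 + 64 + 32 + 16 + 4 + 2 + 1 in binary powers of 2.
So 11^247 ≡ 637 · 441 · 623 · 938 · 795 · 121 · 11 ≡ 465 (mod 989).
Squaring chain: 465 → 623; never reaches −1, so base 11 is a Miller–Rabin witness that 989 is composite.

465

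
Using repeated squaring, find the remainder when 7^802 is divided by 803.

654

7^1 ≡ 7 (mod 803)
7^2 ≡ 7^2 = 49 ≡ 49 (mod 803)
7^4 ≡ 49^2 = 2401 ≡ 795 (mod 803)
7^8 ≡ 795^2 = 632025 ≡ 64 (mod 803)
7^16 ≡ 64^2 = 4096 ≡ 81 (mod 803)
7^32 ≡ 81^2 = 6561 ≡ 137 (mod 803)
7^64 ≡ 137^2 = 18769 ≡ 300 (mod 803)
7^128 ≡ 300^2 = 90000 ≡ 64 (mod 803)
7^256 ≡ 64^2 = 4096 ≡ 81 (mod 803)
7^512 ≡ 81^2 = 6561 ≡ 137 (mod 803)
802 = 512 + 256 + 32 + 2 in binary powers of 2.
So 7^802 ≡ 137 · 81 · 137 · 49 ≡ 654 (mod 803).
Since 654 ≠ 1, base 7 is a Fermat witness: 803 is composite.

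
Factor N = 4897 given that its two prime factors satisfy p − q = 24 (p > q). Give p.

83

Since p = q + 24, we have 4897 = q(q + 24), so q² + 24q − 4897 = 0.
Discriminant: 24² + 4·4897 = 576 + 19588 = 20164; √20164 = 142.
q = (−24 + 142)/2 = 59, and p = q + 24 = 83.
Check: 59 · 83 = 4897.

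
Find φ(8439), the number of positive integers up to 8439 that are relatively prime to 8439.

5376

Factor: 8439 = 3 · 29 · 97.
φ(8439) = (3−1) · (29−1) · (97−1) = 2 · 28 · 96 = 5376.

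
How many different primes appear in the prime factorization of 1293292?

1293292 = 2^2 · 323323
323323 = 7 · 46189
46189 = 11 · 4199
4199 = 13 · 323
323 = 17 · 19
1293292 = 2^2 · 7 · 11 · 13 · 17 · 19, which has 6 distinct prime factors.

6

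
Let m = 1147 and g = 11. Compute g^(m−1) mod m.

593

11^1 ≡ 11 (mod 1147)
11^2 ≡ 11^2 = 121 ≡ 121 (mod 1147)
11^4 ≡ 121^2 = 14641 ≡ 877 (mod 1147)
11^8 ≡ 877^2 = 769129 ≡ 639 (mod 1147)
11^16 ≡ 639^2 = 408321 ≡ 1136 (mod 1147)
11^32 ≡ 1136^2 = 1290496 ≡ 121 (mod 1147)
11^64 ≡ 121^2 = 14641 ≡ 877 (mod 1147)
11^128 ≡ 877^2 = 769129 ≡ 639 (mod 1147)
11^256 ≡ 639^2 = 408321 ≡ 1136 (mod 1147)
11^512 ≡ 1136^2 = 1290496 ≡ 121 (mod 1147)
11^1024 ≡ 121^2 = 14641 ≡ 877 (mod 1147)
1146 = 1024 + 64 + 32 + 16 + 8 + 2 in binary powers of 2.
So 11^1146 ≡ 877 · 877 · 121 · 1136 · 639 · 121 ≡ 593 (mod 1147).
Since 593 ≠ 1, base 11 is a Fermat witness: 1147 is composite.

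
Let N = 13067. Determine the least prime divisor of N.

13067 is odd.
Digit sum 17, not divisible by 3.
Ends in 7: not divisible by 5.
7: 13067 = 7·1866 + 5
11: 13067 = 11·1187 + 10
13: 13067 = 13·1005 + 2
17: 13067 = 17·768 + 11
19: 13067 = 19·687 + 14
23: 13067 = 23·568 + 3
29: 13067 = 29·450 + 17
31: 13067 = 31·421 + 16
37: 13067 = 37·353 + 6
41: 13067 = 41·318 + 29
43: 13067 = 43·303 + 38
47: 13067 = 47·278 + 1
53: 13067 = 53·246 + 29
59: 13067 = 59·221 + 28
61: 13067 = 61·214 + 13
67: 13067 = 67·195 + 2
71: 13067 = 71·184 + 3
73: 13067 = 73·179

73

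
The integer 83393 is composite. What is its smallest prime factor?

83393 is odd.
Digit sum 26, not divisible by 3.
Ends in 3: not divisible by 5.
7: 83393 = 7·11913 + 2
11: 83393 = 11·7581 + 2
13: 83393 = 13·6414 + 11
17: 83393 = 17·4905 + 8
19: 83393 = 19·4389 + 2
23: 83393 = 23·3625 + 18
29: 83393 = 29·2875 + 18
31: 83393 = 31·2690 + 3
37: 83393 = 37·2253 + 32
41: 83393 = 41·2033 + 40
43: 83393 = 43·1939 + 16
47: 83393 = 47·1774 + 15
53: 83393 = 53·1573 + 24
59: 83393 = 59·1413 + 26
61: 83393 = 61·1367 + 6
67: 83393 = 67·1244 + 45
71: 83393 = 71·1174 + 39
73: 83393 = 73·1142 + 27
79: 83393 = 79·1055 + 48
83: 83393 = 83·1004 + 61
89: 83393 = 89·937

89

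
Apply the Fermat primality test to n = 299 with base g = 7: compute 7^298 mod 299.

7^1 ≡ 7 (mod 299)
7^2 ≡ 7^2 = 49 ≡ 49 (mod 299)
7^4 ≡ 49^2 = 2401 ≡ 9 (mod 299)
7^8 ≡ 9^2 = 81 ≡ 81 (mod 299)
7^16 ≡ 81^2 = 6561 ≡ 282 (mod 299)
7^32 ≡ 282^2 = 79524 ≡ 289 (mod 299)
7^64 ≡ 289^2 = 83521 ≡ 100 (mod 299)
7^128 ≡ 100^2 = 10000 ≡ 133 (mod 299)
7^256 ≡ 133^2 = 17689 ≡ 48 (mod 299)
298 = 256 + 32 + 8 + 2 in binary powers of 2.
So 7^298 ≡ 48 · 289 · 81 · 49 ≡ 108 (mod 299).
Since 108 ≠ 1, base 7 is a Fermat witness: 299 is composite.

108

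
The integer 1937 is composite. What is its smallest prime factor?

13

1937 is odd.
Digit sum 20, not divisible by 3.
Ends in 7: not divisible by 5.
7: 1937 = 7·276 + 5
11: 1937 = 11·176 + 1
13: 1937 = 13·149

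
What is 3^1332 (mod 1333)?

3^1 ≡ 3 (mod 1333)
3^2 ≡ 3^2 = 9 ≡ 9 (mod 1333)
3^4 ≡ 9^2 = 81 ≡ 81 (mod 1333)
3^8 ≡ 81^2 = 6561 ≡ 1229 (mod 1333)
3^16 ≡ 1229^2 = 1510441 ≡ 152 (mod 1333)
3^32 ≡ 152^2 = 23104 ≡ 443 (mod 1333)
3^64 ≡ 443^2 = 196249 ≡ 298 (mod 1333)
3^128 ≡ 298^2 = 88804 ≡ 826 (mod 1333)
3^256 ≡ 826^2 = 682276 ≡ 1113 (mod 1333)
3^512 ≡ 1113^2 = 1238769 ≡ 412 (mod 1333)
3^1024 ≡ 412^2 = 169744 ≡ 453 (mod 1333)
1332 = 1024 + 256 + 32 + 16 + 4 in binary powers of 2.
So 3^1332 ≡ 453 · 1113 · 443 · 152 · 81 ≡ 1000 (mod 1333).
Since 1000 ≠ 1, base 3 is a Fermat witness: 1333 is composite.

1000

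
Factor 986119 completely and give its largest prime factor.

986119 = 17 · 58007
58007 = 19 · 3053
3053 = 43 · 71
71 is prime.
So 986119 = 17 · 19 · 43 · 71; the largest prime factor is 71.

71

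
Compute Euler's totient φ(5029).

Factor: 5029 = 47 · 107.
φ(5029) = (47−1) · (107−1) = 46 · 106 = 4876.

4876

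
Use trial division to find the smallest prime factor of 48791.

97

48791 is odd.
Digit sum 29, not divisible by 3.
Ends in 1: not divisible by 5.
7: 48791 = 7·6970 + 1
11: 48791 = 11·4435 + 6
13: 48791 = 13·3753 + 2
17: 48791 = 17·2870 + 1
19: 48791 = 19·2567 + 18
23: 48791 = 23·2121 + 8
29: 48791 = 29·1682 + 13
31: 48791 = 31·1573 + 28
37: 48791 = 37·1318 + 25
41: 48791 = 41·1190 + 1
43: 48791 = 43·1134 + 29
47: 48791 = 47·1038 + 5
53: 48791 = 53·920 + 31
59: 48791 = 59·826 + 57
61: 48791 = 61·799 + 52
67: 48791 = 67·728 + 15
71: 48791 = 71·687 + 14
73: 48791 = 73·668 + 27
79: 48791 = 79·617 + 48
83: 48791 = 83·587 + 70
89: 48791 = 89·548 + 19
97: 48791 = 97·503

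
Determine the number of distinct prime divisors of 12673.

3

12673 = 19 · 667
667 = 23 · 29
12673 = 19 · 23 · 29, which has 3 distinct prime factors.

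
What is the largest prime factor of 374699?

374699 = 13 · 28823
28823 = 19 · 1517
1517 = 37 · 41
41 is prime.
So 374699 = 13 · 19 · 37 · 41; the largest prime factor is 41.

41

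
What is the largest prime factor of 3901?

83

3901 = 47 · 83
83 is prime.
So 3901 = 47 · 83; the largest prime factor is 83.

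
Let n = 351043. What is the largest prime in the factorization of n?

351043 = 7 · 50149
50149 = 11 · 4559
4559 = 47 · 97
97 is prime.
So 351043 = 7 · 11 · 47 · 97; the largest prime factor is 97.

97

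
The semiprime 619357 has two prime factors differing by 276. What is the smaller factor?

661

Since p = q + 276, we have 619357 = q(q + 276), so q² + 276q − 619357 = 0.
Discriminant: 276² + 4·619357 = 76176 + 2477428 = 2553604; √2553604 = 1598.
q = (−276 + 1598)/2 = 661, and p = q + 276 = 937.
Check: 661 · 937 = 619357.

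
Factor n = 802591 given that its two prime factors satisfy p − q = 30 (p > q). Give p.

Since p = q + 30, we have 802591 = q(q + 30), so q² + 30q − 802591 = 0.
Discriminant: 30² + 4·802591 = 900 + 3210364 = 3211264; √3211264 = 1792.
q = (−30 + 1792)/2 = 881, and p = q + 30 = 911.
Check: 881 · 911 = 802591.

911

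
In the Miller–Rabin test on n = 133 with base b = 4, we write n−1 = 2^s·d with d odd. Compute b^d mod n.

106

133 − 1 = 132 = 2^2 · 33, so d = 33.
4^1 ≡ 4 (mod 133)
4^2 ≡ 4^2 = 16 ≡ 16 (mod 133)
4^4 ≡ 16^2 = 256 ≡ 123 (mod 133)
4^8 ≡ 123^2 = 15129 ≡ 100 (mod 133)
4^16 ≡ 100^2 = 10000 ≡ 25 (mod 133)
4^32 ≡ 25^2 = 625 ≡ 93 (mod 133)
33 = 32 + 1 in binary powers of 2.
So 4^33 ≡ 93 · 4 ≡ 106 (mod 133).
Squaring chain: 106 → 64; never reaches −1, so base 4 is a Miller–Rabin witness that 133 is composite.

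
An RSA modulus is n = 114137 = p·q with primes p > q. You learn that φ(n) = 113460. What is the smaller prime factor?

φ(n) = (p−1)(q−1) = n − (p+q) + 1, so p + q = 114137 − 113460 + 1 = 678.
p and q are the roots of t² − 678t + 114137 = 0.
Discriminant: 678² − 4·114137 = 459684 − 456548 = 3136; √3136 = 56.
q = (678 − 56)/2 = 311, p = (678 + 56)/2 = 367.
Check: 311 · 367 = 114137.

311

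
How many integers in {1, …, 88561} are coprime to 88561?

78720

Factor: 88561 = 11 · 83 · 97.
φ(88561) = (11−1) · (83−1) · (97−1) = 10 · 82 · 96 = 78720.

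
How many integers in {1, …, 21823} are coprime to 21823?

21528

Factor: 21823 = 139 · 157.
φ(21823) = (139−1) · (157−1) = 138 · 156 = 21528.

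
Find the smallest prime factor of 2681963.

59

2681963 is odd.
Digit sum 35, not divisible by 3.
Ends in 3: not divisible by 5.
7: 2681963 = 7·383137 + 4
11: 2681963 = 11·243814 + 9
13: 2681963 = 13·206304 + 11
17: 2681963 = 17·157762 + 9
19: 2681963 = 19·141155 + 18
23: 2681963 = 23·116607 + 2
29: 2681963 = 29·92481 + 14
31: 2681963 = 31·86514 + 29
37: 2681963 = 37·72485 + 18
41: 2681963 = 41·65413 + 30
43: 2681963 = 43·62371 + 10
47: 2681963 = 47·57063 + 2
53: 2681963 = 53·50603 + 4
59: 2681963 = 59·45457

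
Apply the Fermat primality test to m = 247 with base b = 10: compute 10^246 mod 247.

235

10^1 ≡ 10 (mod 247)
10^2 ≡ 10^2 = 100 ≡ 100 (mod 247)
10^4 ≡ 100^2 = 10000 ≡ 120 (mod 247)
10^8 ≡ 120^2 = 14400 ≡ 74 (mod 247)
10^16 ≡ 74^2 = 5476 ≡ 42 (mod 247)
10^32 ≡ 42^2 = 1764 ≡ 35 (mod 247)
10^64 ≡ 35^2 = 1225 ≡ 237 (mod 247)
10^128 ≡ 237^2 = 56169 ≡ 100 (mod 247)
246 = 128 + 64 + 32 + 16 + 4 + 2 in binary powers of 2.
So 10^246 ≡ 100 · 237 · 35 · 42 · 120 · 100 ≡ 235 (mod 247).
Since 235 ≠ 1, base 10 is a Fermat witness: 247 is composite.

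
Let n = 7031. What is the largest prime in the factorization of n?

89

7031 = 79 · 89
89 is prime.
So 7031 = 79 · 89; the largest prime factor is 89.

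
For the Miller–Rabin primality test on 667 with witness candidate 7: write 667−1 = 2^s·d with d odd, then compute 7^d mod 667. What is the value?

667 − 1 = 666 = 2^1 · 333, so d = 333.
7^1 ≡ 7 (mod 667)
7^2 ≡ 7^2 = 49 ≡ 49 (mod 667)
7^4 ≡ 49^2 = 2401 ≡ 400 (mod 667)
7^8 ≡ 400^2 = 160000 ≡ 587 (mod 667)
7^16 ≡ 587^2 = 344569 ≡ 397 (mod 667)
7^32 ≡ 397^2 = 157609 ≡ 197 (mod 667)
7^64 ≡ 197^2 = 38809 ≡ 123 (mod 667)
7^128 ≡ 123^2 = 15129 ≡ 455 (mod 667)
7^256 ≡ 455^2 = 207025 ≡ 255 (mod 667)
333 = 256 + 64 + 8 + 4 + 1 in binary powers of 2.
So 7^333 ≡ 255 · 123 · 587 · 400 · 7 ≡ 458 (mod 667).
Squaring chain: 458; never reaches −1, so base 7 is a Miller–Rabin witness that 667 is composite.

458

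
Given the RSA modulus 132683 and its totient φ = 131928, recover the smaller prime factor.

φ(n) = (p−1)(q−1) = n − (p+q) + 1, so p + q = 132683 − 131928 + 1 = 756.
p and q are the roots of t² − 756t + 132683 = 0.
Discriminant: 756² − 4·132683 = 571536 − 530732 = 40804; √40804 = 202.
q = (756 − 202)/2 = 277, p = (756 + 202)/2 = 479.
Check: 277 · 479 = 132683.

277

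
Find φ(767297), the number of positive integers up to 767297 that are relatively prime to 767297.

742000

Factor: 767297 = 71 · 101 · 107.
φ(767297) = (71−1) · (101−1) · (107−1) = 70 · 100 · 106 = 742000.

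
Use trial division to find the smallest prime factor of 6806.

6806 is even: 2 divides it.

2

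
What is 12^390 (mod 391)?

87

12^1 ≡ 12 (mod 391)
12^2 ≡ 12^2 = 144 ≡ 144 (mod 391)
12^4 ≡ 144^2 = 20736 ≡ 13 (mod 391)
12^8 ≡ 13^2 = 169 ≡ 169 (mod 391)
12^16 ≡ 169^2 = 28561 ≡ 18 (mod 391)
12^32 ≡ 18^2 = 324 ≡ 324 (mod 391)
12^64 ≡ 324^2 = 104976 ≡ 188 (mod 391)
12^128 ≡ 188^2 = 35344 ≡ 154 (mod 391)
12^256 ≡ 154^2 = 23716 ≡ 256 (mod 391)
390 = 256 + 128 + 4 + 2 in binary powers of 2.
So 12^390 ≡ 256 · 154 · 13 · 144 ≡ 87 (mod 391).
Since 87 ≠ 1, base 12 is a Fermat witness: 391 is composite.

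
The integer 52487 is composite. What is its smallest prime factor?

73

52487 is odd.
Digit sum 26, not divisible by 3.
Ends in 7: not divisible by 5.
7: 52487 = 7·7498 + 1
11: 52487 = 11·4771 + 6
13: 52487 = 13·4037 + 6
17: 52487 = 17·3087 + 8
19: 52487 = 19·2762 + 9
23: 52487 = 23·2282 + 1
29: 52487 = 29·1809 + 26
31: 52487 = 31·1693 + 4
37: 52487 = 37·1418 + 21
41: 52487 = 41·1280 + 7
43: 52487 = 43·1220 + 27
47: 52487 = 47·1116 + 35
53: 52487 = 53·990 + 17
59: 52487 = 59·889 + 36
61: 52487 = 61·860 + 27
67: 52487 = 67·783 + 26
71: 52487 = 71·739 + 18
73: 52487 = 73·719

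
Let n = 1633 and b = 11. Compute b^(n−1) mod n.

151

11^1 ≡ 11 (mod 1633)
11^2 ≡ 11^2 = 121 ≡ 121 (mod 1633)
11^4 ≡ 121^2 = 14641 ≡ 1577 (mod 1633)
11^8 ≡ 1577^2 = 2486929 ≡ 1503 (mod 1633)
11^16 ≡ 1503^2 = 2259009 ≡ 570 (mod 1633)
11^32 ≡ 570^2 = 324900 ≡ 1566 (mod 1633)
11^64 ≡ 1566^2 = 2452356 ≡ 1223 (mod 1633)
11^128 ≡ 1223^2 = 1495729 ≡ 1534 (mod 1633)
11^256 ≡ 1534^2 = 2353156 ≡ 3 (mod 1633)
11^512 ≡ 3^2 = 9 ≡ 9 (mod 1633)
11^1024 ≡ 9^2 = 81 ≡ 81 (mod 1633)
1632 = 1024 + 512 + 64 + 32 in binary powers of 2.
So 11^1632 ≡ 81 · 9 · 1223 · 1566 ≡ 151 (mod 1633).
Since 151 ≠ 1, base 11 is a Fermat witness: 1633 is composite.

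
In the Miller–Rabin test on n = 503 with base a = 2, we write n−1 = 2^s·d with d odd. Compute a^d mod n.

1

503 − 1 = 502 = 2^1 · 251, so d = 251.
2^1 ≡ 2 (mod 503)
2^2 ≡ 2^2 = 4 ≡ 4 (mod 503)
2^4 ≡ 4^2 = 16 ≡ 16 (mod 503)
2^8 ≡ 16^2 = 256 ≡ 256 (mod 503)
2^16 ≡ 256^2 = 65536 ≡ 146 (mod 503)
2^32 ≡ 146^2 = 21316 ≡ 190 (mod 503)
2^64 ≡ 190^2 = 36100 ≡ 387 (mod 503)
2^128 ≡ 387^2 = 149769 ≡ 378 (mod 503)
251 = 128 + 64 + 32 + 16 + 8 + 2 + 1 in binary powers of 2.
So 2^251 ≡ 378 · 387 · 190 · 146 · 256 · 4 · 2 ≡ 1 (mod 503).
Since 2^d ≡ 1 (mod 503), base 2 does not prove 503 composite.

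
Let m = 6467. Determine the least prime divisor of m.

6467 is odd.
Digit sum 23, not divisible by 3.
Ends in 7: not divisible by 5.
7: 6467 = 7·923 + 6
11: 6467 = 11·587 + 10
13: 6467 = 13·497 + 6
17: 6467 = 17·380 + 7
19: 6467 = 19·340 + 7
23: 6467 = 23·281 + 4
29: 6467 = 29·223

29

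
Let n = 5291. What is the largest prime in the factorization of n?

37

5291 = 11 · 481
481 = 13 · 37
37 is prime.
So 5291 = 11 · 13 · 37; the largest prime factor is 37.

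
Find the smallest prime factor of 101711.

101711 is odd.
Digit sum 11, not divisible by 3.
Ends in 1: not divisible by 5.
7: 101711 = 7·14530 + 1
11: 101711 = 11·9246 + 5
13: 101711 = 13·7823 + 12
17: 101711 = 17·5983

17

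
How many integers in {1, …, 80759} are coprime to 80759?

Factor: 80759 = 7 · 83 · 139.
φ(80759) = (7−1) · (83−1) · (139−1) = 6 · 82 · 138 = 67896.

67896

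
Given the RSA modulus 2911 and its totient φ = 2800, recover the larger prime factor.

71

φ(n) = (p−1)(q−1) = n − (p+q) + 1, so p + q = 2911 − 2800 + 1 = 112.
p and q are the roots of t² − 112t + 2911 = 0.
Discriminant: 112² − 4·2911 = 12544 − 11644 = 900; √900 = 30.
q = (112 − 30)/2 = 41, p = (112 + 30)/2 = 71.
Check: 41 · 71 = 2911.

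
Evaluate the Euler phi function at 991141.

Factor: 991141 = 59 · 107 · 157.
φ(991141) = (59−1) · (107−1) · (157−1) = 58 · 106 · 156 = 959088.

959088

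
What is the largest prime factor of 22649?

22649 = 11 · 2059
2059 = 29 · 71
71 is prime.
So 22649 = 11 · 29 · 71; the largest prime factor is 71.

71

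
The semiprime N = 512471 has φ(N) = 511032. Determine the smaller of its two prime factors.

φ(n) = (p−1)(q−1) = n − (p+q) + 1, so p + q = 512471 − 511032 + 1 = 1440.
p and q are the roots of t² − 1440t + 512471 = 0.
Discriminant: 1440² − 4·512471 = 2073600 − 2049884 = 23716; √23716 = 154.
q = (1440 − 154)/2 = 643, p = (1440 + 154)/2 = 797.
Check: 643 · 797 = 512471.

643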